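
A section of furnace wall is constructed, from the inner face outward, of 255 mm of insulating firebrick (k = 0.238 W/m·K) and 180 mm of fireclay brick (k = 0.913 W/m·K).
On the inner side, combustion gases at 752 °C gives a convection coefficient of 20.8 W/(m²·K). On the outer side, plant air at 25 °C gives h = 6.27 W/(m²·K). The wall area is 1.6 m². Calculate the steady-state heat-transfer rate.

Model the wall as resistances in series:
R_inner film = 1/(h_i·A) = 1/(20.8×1.6) = 0.03005 K/W
R_insulating firebrick = L/(kA) = 0.255/(0.238×1.6) = 0.6696 K/W
R_fireclay brick = L/(kA) = 0.18/(0.913×1.6) = 0.1232 K/W
R_outer film = 1/(h_o·A) = 1/(6.27×1.6) = 0.09968 K/W
R_total = 0.9226 K/W
Q = ΔT / R_total = 727 / 0.9226

Q ≈ 788 W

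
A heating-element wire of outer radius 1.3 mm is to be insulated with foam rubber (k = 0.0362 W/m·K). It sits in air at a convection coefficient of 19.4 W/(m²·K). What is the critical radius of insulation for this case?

For a cylinder r_cr = k/h = 0.0362/19.4
r_cr = 1.87 mm; since the bare radius (1.3 mm) is below r_cr, adding a thin layer of insulation will *increase* heat loss.

r_cr ≈ 1.87 mm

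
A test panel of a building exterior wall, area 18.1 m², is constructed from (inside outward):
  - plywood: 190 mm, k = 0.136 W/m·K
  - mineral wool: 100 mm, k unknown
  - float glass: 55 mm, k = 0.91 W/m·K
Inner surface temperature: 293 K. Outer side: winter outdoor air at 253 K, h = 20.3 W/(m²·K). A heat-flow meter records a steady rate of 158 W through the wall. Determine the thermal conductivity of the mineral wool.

k ≈ 0.0325 W/(m·K)

Treating each layer as a thermal resistance in series:
R_plywood = L/(kA) = 0.19/(0.136×18.1) = 0.07719 K/W
R_float glass = L/(kA) = 0.055/(0.91×18.1) = 0.003339 K/W
R_outer film = 1/(h_o·A) = 1/(20.3×18.1) = 0.002722 K/W
Sum of known resistances R_other = 0.08325 K/W
Total R = ΔT/Q = 40/158 = 0.2532 K/W
R_mineral wool = R_total − R_other = 0.1699 K/W
k = L/(R·A) = 0.1/(0.1699×18.1)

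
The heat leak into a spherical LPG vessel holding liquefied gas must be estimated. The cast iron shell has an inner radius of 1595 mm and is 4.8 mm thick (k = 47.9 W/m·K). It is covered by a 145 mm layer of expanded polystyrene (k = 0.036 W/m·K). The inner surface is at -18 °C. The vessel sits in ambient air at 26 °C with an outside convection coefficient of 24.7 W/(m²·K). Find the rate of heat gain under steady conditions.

Q ≈ 380 W

Radial (spherical) resistances in series:
R_cast iron shell = (1/1.595 − 1/1.5998)/(4π×47.9) = 3.125×10^-6 K/W
R_expanded polystyrene = (1/1.5998 − 1/1.7448)/(4π×0.036) = 0.1148 K/W
R_outer film = 1/(h·4πr_o²) = 1/(24.7×4π×1.7448²) = 0.001058 K/W
R_total = 0.1159 K/W
Q = ΔT/R_total = 44/0.1159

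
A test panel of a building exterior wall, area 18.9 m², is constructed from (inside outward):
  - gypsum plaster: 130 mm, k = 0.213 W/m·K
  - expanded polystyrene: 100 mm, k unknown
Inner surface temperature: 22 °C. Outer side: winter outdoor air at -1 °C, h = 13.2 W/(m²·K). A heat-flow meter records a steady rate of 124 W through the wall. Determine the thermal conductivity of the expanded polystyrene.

Using the resistance-network approach (series):
R_gypsum plaster = L/(kA) = 0.13/(0.213×18.9) = 0.03229 K/W
R_outer film = 1/(h_o·A) = 1/(13.2×18.9) = 0.004008 K/W
Sum of known resistances R_other = 0.0363 K/W
Total R = ΔT/Q = 23/124 = 0.1855 K/W
R_expanded polystyrene = R_total − R_other = 0.1492 K/W
k = L/(R·A) = 0.1/(0.1492×18.9)

k ≈ 0.0355 W/(m·K)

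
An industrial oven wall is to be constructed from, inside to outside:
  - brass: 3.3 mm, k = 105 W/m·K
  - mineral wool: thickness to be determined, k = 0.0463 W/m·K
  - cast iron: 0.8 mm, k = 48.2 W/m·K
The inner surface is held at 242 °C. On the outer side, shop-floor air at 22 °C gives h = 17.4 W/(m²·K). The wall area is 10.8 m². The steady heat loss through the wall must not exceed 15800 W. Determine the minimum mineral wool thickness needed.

Thermal resistances in series:
R_brass = L/(kA) = 0.0033/(105×10.8) = 2.91×10^-6 K/W
R_cast iron = L/(kA) = 0.0008/(48.2×10.8) = 1.537×10^-6 K/W
R_outer film = 1/(h_o·A) = 1/(17.4×10.8) = 0.005321 K/W
Sum of the known resistances R_other = 0.005326 K/W
Required total resistance R_tot = ΔT/Q_allow = 220/15800 = 0.01392 K/W
R_mineral wool = R_tot − R_other = 0.008598 K/W
L = R·k·A = 0.008598×0.0463×10.8

L ≈ 4.3 mm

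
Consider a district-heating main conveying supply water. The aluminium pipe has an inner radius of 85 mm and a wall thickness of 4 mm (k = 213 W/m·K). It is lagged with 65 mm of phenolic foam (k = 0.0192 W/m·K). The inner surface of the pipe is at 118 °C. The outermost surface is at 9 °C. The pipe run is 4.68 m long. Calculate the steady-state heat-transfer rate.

Radial resistances (cylindrical: R_cond = ln(r_o/r_i)/(2πkL), R_conv = 1/(h·2πrL)):
R_aluminium pipe wall = ln(89/85)/(2π×213×4.68) = 7.342×10^-6 K/W
R_phenolic foam = ln(154/89)/(2π×0.0192×4.68) = 0.9712 K/W
R_total = 0.9712 K/W
Q = ΔT/R_total = 109/0.9712

Q ≈ 112 W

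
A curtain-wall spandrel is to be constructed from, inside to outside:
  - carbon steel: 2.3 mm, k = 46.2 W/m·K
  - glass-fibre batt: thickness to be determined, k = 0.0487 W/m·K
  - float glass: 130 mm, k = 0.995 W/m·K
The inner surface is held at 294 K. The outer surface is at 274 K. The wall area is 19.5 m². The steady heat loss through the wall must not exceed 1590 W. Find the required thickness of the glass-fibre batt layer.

Thermal resistances in series:
R_carbon steel = L/(kA) = 0.0023/(46.2×19.5) = 2.553×10^-6 K/W
R_float glass = L/(kA) = 0.13/(0.995×19.5) = 0.0067 K/W
Sum of the known resistances R_other = 0.006703 K/W
Required total resistance R_tot = ΔT/Q_allow = 20/1590 = 0.01258 K/W
R_glass-fibre batt = R_tot − R_other = 0.005876 K/W
L = R·k·A = 0.005876×0.0487×19.5

L ≈ 5.58 mm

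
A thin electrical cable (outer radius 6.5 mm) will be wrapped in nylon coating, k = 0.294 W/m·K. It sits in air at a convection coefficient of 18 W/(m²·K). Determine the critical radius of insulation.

r_cr ≈ 16.3 mm

For a cylinder r_cr = k/h = 0.294/18
r_cr = 16.3 mm; since the bare radius (6.5 mm) is below r_cr, adding a thin layer of insulation will *increase* heat loss.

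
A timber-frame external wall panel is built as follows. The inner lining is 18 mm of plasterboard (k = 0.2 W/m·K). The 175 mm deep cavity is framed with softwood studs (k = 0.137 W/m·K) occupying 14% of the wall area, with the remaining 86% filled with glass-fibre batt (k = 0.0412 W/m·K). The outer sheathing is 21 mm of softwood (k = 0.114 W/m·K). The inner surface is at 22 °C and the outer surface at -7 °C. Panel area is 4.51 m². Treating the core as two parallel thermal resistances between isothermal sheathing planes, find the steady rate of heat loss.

Sheathing layers in series; stud and cavity paths in parallel between them.
R_inner = 0.018/(0.2×4.51) = 0.01996 K/W
R_stud  = 0.175/(0.137×0.14×4.51) = 2.023 K/W
R_cav   = 0.175/(0.0412×0.86×4.51) = 1.095 K/W
1/R_core = 1/R_stud + 1/R_cav → R_core = 0.7105 K/W
R_outer = 0.021/(0.114×4.51) = 0.04084 K/W
R_total = 0.7713 K/W
Q = ΔT/R_total = 29/0.7713

Q ≈ 37.6 W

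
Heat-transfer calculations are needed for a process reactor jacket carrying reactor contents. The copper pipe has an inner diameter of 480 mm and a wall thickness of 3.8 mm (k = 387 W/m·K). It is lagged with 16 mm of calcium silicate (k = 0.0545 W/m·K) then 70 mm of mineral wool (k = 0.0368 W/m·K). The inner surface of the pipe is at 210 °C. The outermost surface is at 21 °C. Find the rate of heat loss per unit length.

Radial resistances (cylindrical: R_cond = ln(r_o/r_i)/(2πkL), R_conv = 1/(h·2πrL)):
R_copper pipe wall = ln(243.8/240)/(2π×387×1) = 6.46×10^-6 K/W
R_calcium silicate = ln(259.8/243.8)/(2π×0.0545×1) = 0.1856 K/W
R_mineral wool = ln(329.8/259.8)/(2π×0.0368×1) = 1.032 K/W
R_total = 1.217 K/W
Q = ΔT/R_total = 189/1.217

q′ ≈ 155 W/m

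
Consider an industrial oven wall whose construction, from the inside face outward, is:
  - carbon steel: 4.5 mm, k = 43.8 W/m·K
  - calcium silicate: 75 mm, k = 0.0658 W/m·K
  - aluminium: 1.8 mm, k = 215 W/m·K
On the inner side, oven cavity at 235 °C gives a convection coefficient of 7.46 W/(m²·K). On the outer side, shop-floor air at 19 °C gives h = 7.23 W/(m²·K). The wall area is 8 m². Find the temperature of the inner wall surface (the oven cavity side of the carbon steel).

Series thermal resistances:
R_inner film = 1/(h_i·A) = 1/(7.46×8) = 0.01676 K/W
R_carbon steel = L/(kA) = 0.0045/(43.8×8) = 1.284×10^-5 K/W
R_calcium silicate = L/(kA) = 0.075/(0.0658×8) = 0.1425 K/W
R_aluminium = L/(kA) = 0.0018/(215×8) = 1.047×10^-6 K/W
R_outer film = 1/(h_o·A) = 1/(7.23×8) = 0.01729 K/W
R_total = 0.1765 K/W;  Q = ΔT/R_total = 216/0.1765 = 1224 W
T_interface = T_inner − Q·ΣR(inner→interface) = 235 − 1220×0.01676

T ≈ 214 °C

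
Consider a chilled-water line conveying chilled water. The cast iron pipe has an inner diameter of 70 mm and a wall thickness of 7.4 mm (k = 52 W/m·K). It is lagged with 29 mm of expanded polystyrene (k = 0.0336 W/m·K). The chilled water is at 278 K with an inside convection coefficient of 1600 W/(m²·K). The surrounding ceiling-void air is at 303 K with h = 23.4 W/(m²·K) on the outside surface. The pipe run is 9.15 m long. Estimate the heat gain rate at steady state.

For a radial system each layer contributes R = ln(r_out/r_in)/(2πkL); films add R = 1/(hA).
R_inner film = 1/(h_i·2πr₁L) = 1/(1600×2π×0.035×9.15) = 3.106×10^-4 K/W
R_cast iron pipe wall = ln(42.4/35)/(2π×52×9.15) = 6.416×10^-5 K/W
R_expanded polystyrene = ln(71.4/42.4)/(2π×0.0336×9.15) = 0.2698 K/W
R_outer film = 1/(h_o·2πr_oL) = 1/(23.4×2π×0.0714×9.15) = 0.01041 K/W
R_total = 0.2806 K/W
Q = ΔT/R_total = 25/0.2806

Q ≈ 89.1 W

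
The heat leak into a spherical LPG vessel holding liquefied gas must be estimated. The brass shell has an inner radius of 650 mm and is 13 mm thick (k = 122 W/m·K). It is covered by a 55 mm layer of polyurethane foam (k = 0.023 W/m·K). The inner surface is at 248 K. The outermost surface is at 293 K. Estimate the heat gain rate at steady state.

For a spherical shell R = (1/r₁ − 1/r₂)/(4πk); film R = 1/(h·4πr²). In series:
R_brass shell = (1/0.65 − 1/0.663)/(4π×122) = 1.968×10^-5 K/W
R_polyurethane foam = (1/0.663 − 1/0.718)/(4π×0.023) = 0.3997 K/W
R_total = 0.3998 K/W
Q = ΔT/R_total = 45/0.3998

Q ≈ 113 W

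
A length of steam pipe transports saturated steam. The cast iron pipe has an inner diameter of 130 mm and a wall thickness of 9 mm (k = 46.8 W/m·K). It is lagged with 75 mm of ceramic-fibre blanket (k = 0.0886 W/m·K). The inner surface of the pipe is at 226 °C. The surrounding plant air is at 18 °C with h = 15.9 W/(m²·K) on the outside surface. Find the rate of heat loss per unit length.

Radial resistances (cylindrical: R_cond = ln(r_o/r_i)/(2πkL), R_conv = 1/(h·2πrL)):
R_cast iron pipe wall = ln(74/65)/(2π×46.8×1) = 4.41×10^-4 K/W
R_ceramic-fibre blanket = ln(149/74)/(2π×0.0886×1) = 1.257 K/W
R_outer film = 1/(h_o·2πr_oL) = 1/(15.9×2π×0.149×1) = 0.06718 K/W
R_total = 1.325 K/W
Q = ΔT/R_total = 208/1.325

q′ ≈ 157 W/m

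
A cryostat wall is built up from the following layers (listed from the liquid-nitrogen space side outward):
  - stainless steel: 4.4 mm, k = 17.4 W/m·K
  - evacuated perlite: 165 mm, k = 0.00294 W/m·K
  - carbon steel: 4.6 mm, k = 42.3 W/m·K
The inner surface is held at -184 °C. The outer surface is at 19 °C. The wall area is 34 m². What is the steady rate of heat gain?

Q ≈ 123 W

Thermal resistances in series:
R_stainless steel = L/(kA) = 0.0044/(17.4×34) = 7.437×10^-6 K/W
R_evacuated perlite = L/(kA) = 0.165/(0.00294×34) = 1.651 K/W
R_carbon steel = L/(kA) = 0.0046/(42.3×34) = 3.198×10^-6 K/W
R_total = 1.651 K/W
Q = ΔT / R_total = 203 / 1.651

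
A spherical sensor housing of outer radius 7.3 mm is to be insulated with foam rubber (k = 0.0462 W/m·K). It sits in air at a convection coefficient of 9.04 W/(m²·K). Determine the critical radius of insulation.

For a sphere r_cr = 2k/h = 2×0.0462/9.04
r_cr = 10.2 mm; since the bare radius (7.3 mm) is below r_cr, adding a thin layer of insulation will *increase* heat loss.

r_cr ≈ 10.2 mm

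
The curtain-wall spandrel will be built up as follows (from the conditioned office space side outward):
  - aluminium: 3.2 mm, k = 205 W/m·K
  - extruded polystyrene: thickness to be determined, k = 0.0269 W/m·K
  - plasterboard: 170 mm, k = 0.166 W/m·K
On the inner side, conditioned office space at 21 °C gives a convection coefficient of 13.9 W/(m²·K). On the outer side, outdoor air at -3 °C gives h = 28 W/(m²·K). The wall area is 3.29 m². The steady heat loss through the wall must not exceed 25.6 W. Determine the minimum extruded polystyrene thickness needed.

L ≈ 52.5 mm

Model the wall as resistances in series:
R_inner film = 1/(h_i·A) = 1/(13.9×3.29) = 0.02187 K/W
R_aluminium = L/(kA) = 0.0032/(205×3.29) = 4.745×10^-6 K/W
R_plasterboard = L/(kA) = 0.17/(0.166×3.29) = 0.3113 K/W
R_outer film = 1/(h_o·A) = 1/(28×3.29) = 0.01086 K/W
Sum of the known resistances R_other = 0.344 K/W
Required total resistance R_tot = ΔT/Q_allow = 24/25.6 = 0.9375 K/W
R_extruded polystyrene = R_tot − R_other = 0.5935 K/W
L = R·k·A = 0.5935×0.0269×3.29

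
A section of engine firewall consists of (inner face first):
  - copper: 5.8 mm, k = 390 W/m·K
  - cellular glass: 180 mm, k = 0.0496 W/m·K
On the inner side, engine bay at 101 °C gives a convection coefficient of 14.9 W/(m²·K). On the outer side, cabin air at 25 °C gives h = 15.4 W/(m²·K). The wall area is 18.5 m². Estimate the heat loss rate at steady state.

Treating each layer as a thermal resistance in series:
R_inner film = 1/(h_i·A) = 1/(14.9×18.5) = 0.003628 K/W
R_copper = L/(kA) = 0.0058/(390×18.5) = 8.039×10^-7 K/W
R_cellular glass = L/(kA) = 0.18/(0.0496×18.5) = 0.1962 K/W
R_outer film = 1/(h_o·A) = 1/(15.4×18.5) = 0.00351 K/W
R_total = 0.2033 K/W
Q = ΔT / R_total = 76 / 0.2033

Q ≈ 374 W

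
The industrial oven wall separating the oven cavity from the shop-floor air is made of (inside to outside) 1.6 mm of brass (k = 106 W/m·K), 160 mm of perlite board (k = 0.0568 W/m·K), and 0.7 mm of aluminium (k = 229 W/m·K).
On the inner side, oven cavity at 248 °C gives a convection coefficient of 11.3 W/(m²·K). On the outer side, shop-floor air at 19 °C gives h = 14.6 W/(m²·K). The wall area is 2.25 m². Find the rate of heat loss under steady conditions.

Using the resistance-network approach (series):
R_inner film = 1/(h_i·A) = 1/(11.3×2.25) = 0.03933 K/W
R_brass = L/(kA) = 0.0016/(106×2.25) = 6.709×10^-6 K/W
R_perlite board = L/(kA) = 0.16/(0.0568×2.25) = 1.252 K/W
R_aluminium = L/(kA) = 0.0007/(229×2.25) = 1.359×10^-6 K/W
R_outer film = 1/(h_o·A) = 1/(14.6×2.25) = 0.03044 K/W
R_total = 1.322 K/W
Q = ΔT / R_total = 229 / 1.322

Q ≈ 173 W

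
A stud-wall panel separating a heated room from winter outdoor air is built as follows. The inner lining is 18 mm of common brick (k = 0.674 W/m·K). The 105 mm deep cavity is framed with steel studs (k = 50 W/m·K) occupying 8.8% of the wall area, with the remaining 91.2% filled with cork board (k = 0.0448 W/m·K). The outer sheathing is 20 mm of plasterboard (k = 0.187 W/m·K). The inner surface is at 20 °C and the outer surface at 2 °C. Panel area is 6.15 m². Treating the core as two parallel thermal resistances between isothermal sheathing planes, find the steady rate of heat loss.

Q ≈ 704 W

Sheathing layers in series; stud and cavity paths in parallel between them.
R_inner = 0.018/(0.674×6.15) = 0.004342 K/W
R_stud  = 0.105/(50×0.088×6.15) = 0.00388 K/W
R_cav   = 0.105/(0.0448×0.912×6.15) = 0.4179 K/W
1/R_core = 1/R_stud + 1/R_cav → R_core = 0.003845 K/W
R_outer = 0.02/(0.187×6.15) = 0.01739 K/W
R_total = 0.02558 K/W
Q = ΔT/R_total = 18/0.02558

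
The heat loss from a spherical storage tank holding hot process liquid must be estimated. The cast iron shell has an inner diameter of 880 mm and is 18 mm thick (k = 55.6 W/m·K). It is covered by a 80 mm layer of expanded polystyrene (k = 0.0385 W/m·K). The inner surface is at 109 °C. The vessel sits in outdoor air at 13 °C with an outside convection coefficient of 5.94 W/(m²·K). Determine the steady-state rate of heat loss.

Spherical conduction: R = (1/r_in − 1/r_out)/(4πk) per layer; series-sum.
R_cast iron shell = (1/0.44 − 1/0.458)/(4π×55.6) = 1.278×10^-4 K/W
R_expanded polystyrene = (1/0.458 − 1/0.538)/(4π×0.0385) = 0.6711 K/W
R_outer film = 1/(h·4πr_o²) = 1/(5.94×4π×0.538²) = 0.04628 K/W
R_total = 0.7175 K/W
Q = ΔT/R_total = 96/0.7175

Q ≈ 134 W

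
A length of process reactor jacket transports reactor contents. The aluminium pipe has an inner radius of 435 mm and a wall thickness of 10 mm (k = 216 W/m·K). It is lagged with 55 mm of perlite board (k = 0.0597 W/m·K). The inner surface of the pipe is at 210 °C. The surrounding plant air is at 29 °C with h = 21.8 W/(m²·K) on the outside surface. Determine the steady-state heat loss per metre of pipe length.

For a radial system each layer contributes R = ln(r_out/r_in)/(2πkL); films add R = 1/(hA).
R_aluminium pipe wall = ln(445/435)/(2π×216×1) = 1.675×10^-5 K/W
R_perlite board = ln(500/445)/(2π×0.0597×1) = 0.3107 K/W
R_outer film = 1/(h_o·2πr_oL) = 1/(21.8×2π×0.5×1) = 0.0146 K/W
R_total = 0.3253 K/W
Q = ΔT/R_total = 181/0.3253

q′ ≈ 556 W/m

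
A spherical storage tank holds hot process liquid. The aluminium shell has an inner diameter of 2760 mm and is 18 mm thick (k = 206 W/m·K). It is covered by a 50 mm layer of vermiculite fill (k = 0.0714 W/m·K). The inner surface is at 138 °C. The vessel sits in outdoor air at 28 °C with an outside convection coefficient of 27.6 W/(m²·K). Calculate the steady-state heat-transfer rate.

Spherical conduction: R = (1/r_in − 1/r_out)/(4πk) per layer; series-sum.
R_aluminium shell = (1/1.38 − 1/1.398)/(4π×206) = 3.604×10^-6 K/W
R_vermiculite fill = (1/1.398 − 1/1.448)/(4π×0.0714) = 0.02753 K/W
R_outer film = 1/(h·4πr_o²) = 1/(27.6×4π×1.448²) = 0.001375 K/W
R_total = 0.02891 K/W
Q = ΔT/R_total = 110/0.02891

Q ≈ 3810 W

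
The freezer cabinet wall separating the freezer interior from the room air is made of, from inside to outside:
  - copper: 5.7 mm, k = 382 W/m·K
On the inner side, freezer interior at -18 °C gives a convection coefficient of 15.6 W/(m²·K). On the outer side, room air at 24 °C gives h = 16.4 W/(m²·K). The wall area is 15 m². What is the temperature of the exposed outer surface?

T ≈ 3.53 °C

Treating each layer as a thermal resistance in series:
R_inner film = 1/(h_i·A) = 1/(15.6×15) = 0.004274 K/W
R_copper = L/(kA) = 0.0057/(382×15) = 9.948×10^-7 K/W
R_outer film = 1/(h_o·A) = 1/(16.4×15) = 0.004065 K/W
R_total = 0.00834 K/W;  Q = ΔT/R_total = 42/0.00834 = 5036 W
T_interface = T_inner + Q·ΣR(inner→interface) = -18 + 5040×0.004274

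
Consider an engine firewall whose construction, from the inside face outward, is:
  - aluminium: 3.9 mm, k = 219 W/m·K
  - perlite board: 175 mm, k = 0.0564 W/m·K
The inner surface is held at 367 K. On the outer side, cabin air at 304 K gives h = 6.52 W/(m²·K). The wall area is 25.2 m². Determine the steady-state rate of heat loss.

Q ≈ 488 W

Using the resistance-network approach (series):
R_aluminium = L/(kA) = 0.0039/(219×25.2) = 7.067×10^-7 K/W
R_perlite board = L/(kA) = 0.175/(0.0564×25.2) = 0.1231 K/W
R_outer film = 1/(h_o·A) = 1/(6.52×25.2) = 0.006086 K/W
R_total = 0.1292 K/W
Q = ΔT / R_total = 63 / 0.1292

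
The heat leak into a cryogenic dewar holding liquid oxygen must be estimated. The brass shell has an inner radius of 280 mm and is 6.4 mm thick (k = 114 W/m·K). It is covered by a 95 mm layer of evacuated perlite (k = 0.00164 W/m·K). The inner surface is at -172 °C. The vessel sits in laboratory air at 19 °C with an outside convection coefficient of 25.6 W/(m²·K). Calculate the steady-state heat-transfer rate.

For a spherical shell R = (1/r₁ − 1/r₂)/(4πk); film R = 1/(h·4πr²). In series:
R_brass shell = (1/0.28 − 1/0.2864)/(4π×114) = 5.571×10^-5 K/W
R_evacuated perlite = (1/0.2864 − 1/0.3814)/(4π×0.00164) = 42.2 K/W
R_outer film = 1/(h·4πr_o²) = 1/(25.6×4π×0.3814²) = 0.02137 K/W
R_total = 42.22 K/W
Q = ΔT/R_total = 191/42.22

Q ≈ 4.52 W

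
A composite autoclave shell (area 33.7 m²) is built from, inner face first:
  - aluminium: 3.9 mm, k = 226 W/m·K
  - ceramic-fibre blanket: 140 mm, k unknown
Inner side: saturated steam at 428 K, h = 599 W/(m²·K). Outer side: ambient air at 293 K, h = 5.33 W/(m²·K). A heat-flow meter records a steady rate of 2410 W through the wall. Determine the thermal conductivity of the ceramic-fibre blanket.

Using the resistance-network approach (series):
R_inner film = 1/(h_i·A) = 1/(599×33.7) = 4.954×10^-5 K/W
R_aluminium = L/(kA) = 0.0039/(226×33.7) = 5.121×10^-7 K/W
R_outer film = 1/(h_o·A) = 1/(5.33×33.7) = 0.005567 K/W
Sum of known resistances R_other = 0.005617 K/W
Total R = ΔT/Q = 135/2410 = 0.05602 K/W
R_ceramic-fibre blanket = R_total − R_other = 0.0504 K/W
k = L/(R·A) = 0.14/(0.0504×33.7)

k ≈ 0.0824 W/(m·K)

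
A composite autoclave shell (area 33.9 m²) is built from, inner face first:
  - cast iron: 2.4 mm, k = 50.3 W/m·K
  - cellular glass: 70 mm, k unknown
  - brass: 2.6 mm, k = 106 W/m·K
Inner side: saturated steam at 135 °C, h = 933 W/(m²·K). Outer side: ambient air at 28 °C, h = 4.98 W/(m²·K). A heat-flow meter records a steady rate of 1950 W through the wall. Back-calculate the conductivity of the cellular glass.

Model the wall as resistances in series:
R_inner film = 1/(h_i·A) = 1/(933×33.9) = 3.162×10^-5 K/W
R_cast iron = L/(kA) = 0.0024/(50.3×33.9) = 1.407×10^-6 K/W
R_brass = L/(kA) = 0.0026/(106×33.9) = 7.235×10^-7 K/W
R_outer film = 1/(h_o·A) = 1/(4.98×33.9) = 0.005923 K/W
Sum of known resistances R_other = 0.005957 K/W
Total R = ΔT/Q = 107/1950 = 0.05487 K/W
R_cellular glass = R_total − R_other = 0.04891 K/W
k = L/(R·A) = 0.07/(0.04891×33.9)

k ≈ 0.0422 W/(m·K)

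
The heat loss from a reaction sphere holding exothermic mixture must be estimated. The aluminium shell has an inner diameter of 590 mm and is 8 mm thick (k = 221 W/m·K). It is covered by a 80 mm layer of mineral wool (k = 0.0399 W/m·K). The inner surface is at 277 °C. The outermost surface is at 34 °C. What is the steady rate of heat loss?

Radial (spherical) resistances in series:
R_aluminium shell = (1/0.295 − 1/0.303)/(4π×221) = 3.223×10^-5 K/W
R_mineral wool = (1/0.303 − 1/0.383)/(4π×0.0399) = 1.375 K/W
R_total = 1.375 K/W
Q = ΔT/R_total = 243/1.375

Q ≈ 177 W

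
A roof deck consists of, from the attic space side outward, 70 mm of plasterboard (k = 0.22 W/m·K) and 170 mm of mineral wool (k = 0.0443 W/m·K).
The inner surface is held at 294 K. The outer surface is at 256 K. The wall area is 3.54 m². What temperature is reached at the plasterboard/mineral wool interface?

Using the resistance-network approach (series):
R_plasterboard = L/(kA) = 0.07/(0.22×3.54) = 0.08988 K/W
R_mineral wool = L/(kA) = 0.17/(0.0443×3.54) = 1.084 K/W
R_total = 1.174 K/W;  Q = ΔT/R_total = 38/1.174 = 32.37 W
T_interface = T_inner − Q·ΣR(inner→interface) = 294 − 32.4×0.08988

T ≈ 291 K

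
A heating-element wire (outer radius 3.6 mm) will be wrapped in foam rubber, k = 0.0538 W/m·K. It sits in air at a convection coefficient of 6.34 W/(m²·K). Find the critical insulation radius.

For a cylinder r_cr = k/h = 0.0538/6.34
r_cr = 8.49 mm; since the bare radius (3.6 mm) is below r_cr, adding a thin layer of insulation will *increase* heat loss.

r_cr ≈ 8.49 mm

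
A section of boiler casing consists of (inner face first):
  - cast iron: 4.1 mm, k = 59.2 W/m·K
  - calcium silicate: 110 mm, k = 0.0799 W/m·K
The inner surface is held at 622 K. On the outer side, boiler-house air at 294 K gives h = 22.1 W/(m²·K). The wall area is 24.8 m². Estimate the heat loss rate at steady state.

Q ≈ 5720 W

Using the resistance-network approach (series):
R_cast iron = L/(kA) = 0.0041/(59.2×24.8) = 2.793×10^-6 K/W
R_calcium silicate = L/(kA) = 0.11/(0.0799×24.8) = 0.05551 K/W
R_outer film = 1/(h_o·A) = 1/(22.1×24.8) = 0.001825 K/W
R_total = 0.05734 K/W
Q = ΔT / R_total = 328 / 0.05734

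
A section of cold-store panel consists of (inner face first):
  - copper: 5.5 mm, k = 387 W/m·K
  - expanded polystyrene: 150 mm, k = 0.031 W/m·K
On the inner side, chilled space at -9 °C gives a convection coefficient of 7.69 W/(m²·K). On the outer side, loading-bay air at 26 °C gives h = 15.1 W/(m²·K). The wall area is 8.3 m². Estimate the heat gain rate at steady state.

Q ≈ 57.7 W

Series thermal resistances:
R_inner film = 1/(h_i·A) = 1/(7.69×8.3) = 0.01567 K/W
R_copper = L/(kA) = 0.0055/(387×8.3) = 1.712×10^-6 K/W
R_expanded polystyrene = L/(kA) = 0.15/(0.031×8.3) = 0.583 K/W
R_outer film = 1/(h_o·A) = 1/(15.1×8.3) = 0.007979 K/W
R_total = 0.6066 K/W
Q = ΔT / R_total = 35 / 0.6066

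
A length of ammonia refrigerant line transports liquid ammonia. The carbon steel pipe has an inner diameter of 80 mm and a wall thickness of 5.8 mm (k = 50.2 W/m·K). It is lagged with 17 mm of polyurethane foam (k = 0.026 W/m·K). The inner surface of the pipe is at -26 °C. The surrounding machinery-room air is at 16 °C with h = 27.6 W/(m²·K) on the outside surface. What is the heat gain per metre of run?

q′ ≈ 20.7 W/m

Radial resistances (cylindrical: R_cond = ln(r_o/r_i)/(2πkL), R_conv = 1/(h·2πrL)):
R_carbon steel pipe wall = ln(45.8/40)/(2π×50.2×1) = 4.293×10^-4 K/W
R_polyurethane foam = ln(62.8/45.8)/(2π×0.026×1) = 1.932 K/W
R_outer film = 1/(h_o·2πr_oL) = 1/(27.6×2π×0.0628×1) = 0.09182 K/W
R_total = 2.025 K/W
Q = ΔT/R_total = 42/2.025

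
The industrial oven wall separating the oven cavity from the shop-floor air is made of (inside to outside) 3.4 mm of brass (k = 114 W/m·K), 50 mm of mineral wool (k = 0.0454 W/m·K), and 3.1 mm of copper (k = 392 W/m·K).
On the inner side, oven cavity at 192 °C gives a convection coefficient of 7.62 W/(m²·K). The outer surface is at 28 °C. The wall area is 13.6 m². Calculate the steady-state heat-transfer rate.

Using the resistance-network approach (series):
R_inner film = 1/(h_i·A) = 1/(7.62×13.6) = 0.00965 K/W
R_brass = L/(kA) = 0.0034/(114×13.6) = 2.193×10^-6 K/W
R_mineral wool = L/(kA) = 0.05/(0.0454×13.6) = 0.08098 K/W
R_copper = L/(kA) = 0.0031/(392×13.6) = 5.815×10^-7 K/W
R_total = 0.09063 K/W
Q = ΔT / R_total = 164 / 0.09063

Q ≈ 1810 W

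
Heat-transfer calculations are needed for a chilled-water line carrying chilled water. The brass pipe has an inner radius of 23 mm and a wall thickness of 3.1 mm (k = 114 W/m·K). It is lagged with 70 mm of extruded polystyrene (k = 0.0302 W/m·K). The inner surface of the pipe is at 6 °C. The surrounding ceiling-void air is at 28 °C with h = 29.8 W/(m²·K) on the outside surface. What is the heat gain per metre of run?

q′ ≈ 3.18 W/m

Radial resistances (cylindrical: R_cond = ln(r_o/r_i)/(2πkL), R_conv = 1/(h·2πrL)):
R_brass pipe wall = ln(26.1/23)/(2π×114×1) = 1.765×10^-4 K/W
R_extruded polystyrene = ln(96.1/26.1)/(2π×0.0302×1) = 6.869 K/W
R_outer film = 1/(h_o·2πr_oL) = 1/(29.8×2π×0.0961×1) = 0.05558 K/W
R_total = 6.925 K/W
Q = ΔT/R_total = 22/6.925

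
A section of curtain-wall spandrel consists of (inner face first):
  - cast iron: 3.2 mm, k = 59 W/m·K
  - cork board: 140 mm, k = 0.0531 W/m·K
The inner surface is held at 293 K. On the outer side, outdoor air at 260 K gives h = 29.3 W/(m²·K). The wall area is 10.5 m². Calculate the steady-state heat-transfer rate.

Using the resistance-network approach (series):
R_cast iron = L/(kA) = 0.0032/(59×10.5) = 5.165×10^-6 K/W
R_cork board = L/(kA) = 0.14/(0.0531×10.5) = 0.2511 K/W
R_outer film = 1/(h_o·A) = 1/(29.3×10.5) = 0.00325 K/W
R_total = 0.2544 K/W
Q = ΔT / R_total = 33 / 0.2544

Q ≈ 130 W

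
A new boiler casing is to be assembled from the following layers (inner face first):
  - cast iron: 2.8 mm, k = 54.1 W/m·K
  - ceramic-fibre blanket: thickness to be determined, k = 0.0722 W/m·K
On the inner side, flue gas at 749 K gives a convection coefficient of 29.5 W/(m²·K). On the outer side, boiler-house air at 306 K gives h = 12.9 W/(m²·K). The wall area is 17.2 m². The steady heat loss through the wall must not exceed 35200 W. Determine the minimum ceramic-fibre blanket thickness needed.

Treating each layer as a thermal resistance in series:
R_inner film = 1/(h_i·A) = 1/(29.5×17.2) = 0.001971 K/W
R_cast iron = L/(kA) = 0.0028/(54.1×17.2) = 3.009×10^-6 K/W
R_outer film = 1/(h_o·A) = 1/(12.9×17.2) = 0.004507 K/W
Sum of the known resistances R_other = 0.006481 K/W
Required total resistance R_tot = ΔT/Q_allow = 443/35200 = 0.01259 K/W
R_ceramic-fibre blanket = R_tot − R_other = 0.006104 K/W
L = R·k·A = 0.006104×0.0722×17.2

L ≈ 7.58 mm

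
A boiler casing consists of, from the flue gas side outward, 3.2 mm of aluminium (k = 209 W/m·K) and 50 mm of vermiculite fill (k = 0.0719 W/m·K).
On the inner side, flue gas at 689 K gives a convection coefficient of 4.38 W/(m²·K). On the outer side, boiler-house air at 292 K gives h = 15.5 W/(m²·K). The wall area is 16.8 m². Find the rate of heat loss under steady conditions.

Q ≈ 6750 W

Series thermal resistances:
R_inner film = 1/(h_i·A) = 1/(4.38×16.8) = 0.01359 K/W
R_aluminium = L/(kA) = 0.0032/(209×16.8) = 9.114×10^-7 K/W
R_vermiculite fill = L/(kA) = 0.05/(0.0719×16.8) = 0.04139 K/W
R_outer film = 1/(h_o·A) = 1/(15.5×16.8) = 0.00384 K/W
R_total = 0.05882 K/W
Q = ΔT / R_total = 397 / 0.05882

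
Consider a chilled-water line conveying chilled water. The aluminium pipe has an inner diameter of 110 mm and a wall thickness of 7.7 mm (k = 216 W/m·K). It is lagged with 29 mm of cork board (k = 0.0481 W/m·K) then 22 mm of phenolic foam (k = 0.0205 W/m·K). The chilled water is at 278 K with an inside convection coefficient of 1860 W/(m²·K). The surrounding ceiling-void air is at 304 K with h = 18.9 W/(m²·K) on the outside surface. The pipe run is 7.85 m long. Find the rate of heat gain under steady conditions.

Q ≈ 68 W

Radial resistances (cylindrical: R_cond = ln(r_o/r_i)/(2πkL), R_conv = 1/(h·2πrL)):
R_inner film = 1/(h_i·2πr₁L) = 1/(1860×2π×0.055×7.85) = 1.982×10^-4 K/W
R_aluminium pipe wall = ln(62.7/55)/(2π×216×7.85) = 1.23×10^-5 K/W
R_cork board = ln(91.7/62.7)/(2π×0.0481×7.85) = 0.1602 K/W
R_phenolic foam = ln(113.7/91.7)/(2π×0.0205×7.85) = 0.2127 K/W
R_outer film = 1/(h_o·2πr_oL) = 1/(18.9×2π×0.1137×7.85) = 0.009435 K/W
R_total = 0.3826 K/W
Q = ΔT/R_total = 26/0.3826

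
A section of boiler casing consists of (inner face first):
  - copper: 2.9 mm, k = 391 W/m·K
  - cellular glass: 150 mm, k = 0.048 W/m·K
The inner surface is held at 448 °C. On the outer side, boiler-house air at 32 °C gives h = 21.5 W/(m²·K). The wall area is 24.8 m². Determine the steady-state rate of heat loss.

Q ≈ 3250 W

Using the resistance-network approach (series):
R_copper = L/(kA) = 0.0029/(391×24.8) = 2.991×10^-7 K/W
R_cellular glass = L/(kA) = 0.15/(0.048×24.8) = 0.126 K/W
R_outer film = 1/(h_o·A) = 1/(21.5×24.8) = 0.001875 K/W
R_total = 0.1279 K/W
Q = ΔT / R_total = 416 / 0.1279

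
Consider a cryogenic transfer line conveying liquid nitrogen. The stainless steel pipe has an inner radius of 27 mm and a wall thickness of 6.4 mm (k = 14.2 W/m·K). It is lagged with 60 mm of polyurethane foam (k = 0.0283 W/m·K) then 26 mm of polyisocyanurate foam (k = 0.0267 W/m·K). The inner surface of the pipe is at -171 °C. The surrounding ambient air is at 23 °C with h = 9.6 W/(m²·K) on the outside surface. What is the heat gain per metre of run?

q′ ≈ 26.3 W/m

Treating each annulus and film as a series resistance:
R_stainless steel pipe wall = ln(33.4/27)/(2π×14.2×1) = 0.002384 K/W
R_polyurethane foam = ln(93.4/33.4)/(2π×0.0283×1) = 5.783 K/W
R_polyisocyanurate foam = ln(119.4/93.4)/(2π×0.0267×1) = 1.464 K/W
R_outer film = 1/(h_o·2πr_oL) = 1/(9.6×2π×0.1194×1) = 0.1388 K/W
R_total = 7.388 K/W
Q = ΔT/R_total = 194/7.388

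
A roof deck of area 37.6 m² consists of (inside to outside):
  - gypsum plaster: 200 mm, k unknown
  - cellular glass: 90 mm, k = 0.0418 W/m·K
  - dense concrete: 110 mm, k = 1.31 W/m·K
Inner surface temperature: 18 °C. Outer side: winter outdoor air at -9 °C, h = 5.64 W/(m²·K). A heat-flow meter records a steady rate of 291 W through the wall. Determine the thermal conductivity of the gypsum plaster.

k ≈ 0.186 W/(m·K)

Thermal resistances in series:
R_cellular glass = L/(kA) = 0.09/(0.0418×37.6) = 0.05726 K/W
R_dense concrete = L/(kA) = 0.11/(1.31×37.6) = 0.002233 K/W
R_outer film = 1/(h_o·A) = 1/(5.64×37.6) = 0.004716 K/W
Sum of known resistances R_other = 0.06421 K/W
Total R = ΔT/Q = 27/291 = 0.09278 K/W
R_gypsum plaster = R_total − R_other = 0.02857 K/W
k = L/(R·A) = 0.2/(0.02857×37.6)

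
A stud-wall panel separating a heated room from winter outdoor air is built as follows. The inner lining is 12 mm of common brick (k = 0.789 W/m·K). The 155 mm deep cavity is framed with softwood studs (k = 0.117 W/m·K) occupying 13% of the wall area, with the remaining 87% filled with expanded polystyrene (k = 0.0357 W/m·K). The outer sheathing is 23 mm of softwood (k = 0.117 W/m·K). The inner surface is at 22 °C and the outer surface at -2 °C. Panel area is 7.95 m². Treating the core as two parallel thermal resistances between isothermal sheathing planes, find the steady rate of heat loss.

Q ≈ 53.6 W

Sheathing layers in series; stud and cavity paths in parallel between them.
R_inner = 0.012/(0.789×7.95) = 0.001913 K/W
R_stud  = 0.155/(0.117×0.13×7.95) = 1.282 K/W
R_cav   = 0.155/(0.0357×0.87×7.95) = 0.6277 K/W
1/R_core = 1/R_stud + 1/R_cav → R_core = 0.4214 K/W
R_outer = 0.023/(0.117×7.95) = 0.02473 K/W
R_total = 0.448 K/W
Q = ΔT/R_total = 24/0.448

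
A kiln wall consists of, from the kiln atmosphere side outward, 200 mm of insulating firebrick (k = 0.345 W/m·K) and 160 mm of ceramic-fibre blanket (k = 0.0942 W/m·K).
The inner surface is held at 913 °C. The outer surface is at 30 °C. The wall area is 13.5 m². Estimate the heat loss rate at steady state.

Series thermal resistances:
R_insulating firebrick = L/(kA) = 0.2/(0.345×13.5) = 0.04294 K/W
R_ceramic-fibre blanket = L/(kA) = 0.16/(0.0942×13.5) = 0.1258 K/W
R_total = 0.1688 K/W
Q = ΔT / R_total = 883 / 0.1688

Q ≈ 5230 W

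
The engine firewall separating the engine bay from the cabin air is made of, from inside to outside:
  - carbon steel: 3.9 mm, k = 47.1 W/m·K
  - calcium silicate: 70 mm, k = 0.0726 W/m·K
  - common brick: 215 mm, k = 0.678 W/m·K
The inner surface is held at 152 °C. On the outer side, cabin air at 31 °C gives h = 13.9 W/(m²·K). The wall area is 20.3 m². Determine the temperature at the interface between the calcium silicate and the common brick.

Model the wall as resistances in series:
R_carbon steel = L/(kA) = 0.0039/(47.1×20.3) = 4.079×10^-6 K/W
R_calcium silicate = L/(kA) = 0.07/(0.0726×20.3) = 0.0475 K/W
R_common brick = L/(kA) = 0.215/(0.678×20.3) = 0.01562 K/W
R_outer film = 1/(h_o·A) = 1/(13.9×20.3) = 0.003544 K/W
R_total = 0.06667 K/W;  Q = ΔT/R_total = 121/0.06667 = 1815 W
T_interface = T_inner − Q·ΣR(inner→interface) = 152 − 1820×0.0475

T ≈ 65.8 °C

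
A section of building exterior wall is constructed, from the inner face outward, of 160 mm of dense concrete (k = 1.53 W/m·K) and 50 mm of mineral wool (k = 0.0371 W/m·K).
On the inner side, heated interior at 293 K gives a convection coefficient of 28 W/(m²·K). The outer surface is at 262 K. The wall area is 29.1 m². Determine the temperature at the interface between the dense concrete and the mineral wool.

Model the wall as resistances in series:
R_inner film = 1/(h_i·A) = 1/(28×29.1) = 0.001227 K/W
R_dense concrete = L/(kA) = 0.16/(1.53×29.1) = 0.003594 K/W
R_mineral wool = L/(kA) = 0.05/(0.0371×29.1) = 0.04631 K/W
R_total = 0.05113 K/W;  Q = ΔT/R_total = 31/0.05113 = 606.3 W
T_interface = T_inner − Q·ΣR(inner→interface) = 293 − 606×0.004821

T ≈ 290 K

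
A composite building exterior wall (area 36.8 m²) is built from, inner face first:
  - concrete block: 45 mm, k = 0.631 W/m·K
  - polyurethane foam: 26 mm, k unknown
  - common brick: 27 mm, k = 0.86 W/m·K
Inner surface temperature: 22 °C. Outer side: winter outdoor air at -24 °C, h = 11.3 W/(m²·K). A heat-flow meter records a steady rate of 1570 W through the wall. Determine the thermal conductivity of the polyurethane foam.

Thermal resistances in series:
R_concrete block = L/(kA) = 0.045/(0.631×36.8) = 0.001938 K/W
R_common brick = L/(kA) = 0.027/(0.86×36.8) = 8.531×10^-4 K/W
R_outer film = 1/(h_o·A) = 1/(11.3×36.8) = 0.002405 K/W
Sum of known resistances R_other = 0.005196 K/W
Total R = ΔT/Q = 46/1570 = 0.0293 K/W
R_polyurethane foam = R_total − R_other = 0.0241 K/W
k = L/(R·A) = 0.026/(0.0241×36.8)

k ≈ 0.0293 W/(m·K)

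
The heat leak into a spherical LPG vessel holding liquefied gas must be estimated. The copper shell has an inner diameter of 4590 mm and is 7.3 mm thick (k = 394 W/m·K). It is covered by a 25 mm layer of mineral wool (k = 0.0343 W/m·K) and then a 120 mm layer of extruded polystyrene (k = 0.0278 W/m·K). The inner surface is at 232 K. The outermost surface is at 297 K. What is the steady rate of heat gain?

Q ≈ 914 W

Radial (spherical) resistances in series:
R_copper shell = (1/2.295 − 1/2.3023)/(4π×394) = 2.79×10^-7 K/W
R_mineral wool = (1/2.3023 − 1/2.3273)/(4π×0.0343) = 0.01082 K/W
R_extruded polystyrene = (1/2.3273 − 1/2.4473)/(4π×0.0278) = 0.06031 K/W
R_total = 0.07113 K/W
Q = ΔT/R_total = 65/0.07113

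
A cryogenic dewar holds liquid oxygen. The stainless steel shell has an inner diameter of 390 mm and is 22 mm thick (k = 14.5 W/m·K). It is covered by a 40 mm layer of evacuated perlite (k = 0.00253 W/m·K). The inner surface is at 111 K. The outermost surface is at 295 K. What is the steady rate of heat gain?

Q ≈ 8.16 W

Each spherical layer contributes R = (1/r_i − 1/r_o)/(4πk):
R_stainless steel shell = (1/0.195 − 1/0.217)/(4π×14.5) = 0.002853 K/W
R_evacuated perlite = (1/0.217 − 1/0.257)/(4π×0.00253) = 22.56 K/W
R_total = 22.56 K/W
Q = ΔT/R_total = 184/22.56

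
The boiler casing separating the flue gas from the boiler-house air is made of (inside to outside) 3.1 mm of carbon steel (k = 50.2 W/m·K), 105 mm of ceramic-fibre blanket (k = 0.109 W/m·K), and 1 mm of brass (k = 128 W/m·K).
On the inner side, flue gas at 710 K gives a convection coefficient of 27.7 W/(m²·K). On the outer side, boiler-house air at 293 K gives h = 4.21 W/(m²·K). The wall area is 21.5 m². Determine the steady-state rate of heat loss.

Q ≈ 7250 W

Using the resistance-network approach (series):
R_inner film = 1/(h_i·A) = 1/(27.7×21.5) = 0.001679 K/W
R_carbon steel = L/(kA) = 0.0031/(50.2×21.5) = 2.872×10^-6 K/W
R_ceramic-fibre blanket = L/(kA) = 0.105/(0.109×21.5) = 0.0448 K/W
R_brass = L/(kA) = 0.001/(128×21.5) = 3.634×10^-7 K/W
R_outer film = 1/(h_o·A) = 1/(4.21×21.5) = 0.01105 K/W
R_total = 0.05754 K/W
Q = ΔT / R_total = 417 / 0.05754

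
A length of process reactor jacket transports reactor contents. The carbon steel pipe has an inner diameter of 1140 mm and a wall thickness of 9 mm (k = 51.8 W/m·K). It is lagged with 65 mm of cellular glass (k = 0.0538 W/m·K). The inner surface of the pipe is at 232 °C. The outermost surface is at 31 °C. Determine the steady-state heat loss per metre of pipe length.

Treating each annulus and film as a series resistance:
R_carbon steel pipe wall = ln(579/570)/(2π×51.8×1) = 4.813×10^-5 K/W
R_cellular glass = ln(644/579)/(2π×0.0538×1) = 0.3147 K/W
R_total = 0.3148 K/W
Q = ΔT/R_total = 201/0.3148

q′ ≈ 639 W/m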